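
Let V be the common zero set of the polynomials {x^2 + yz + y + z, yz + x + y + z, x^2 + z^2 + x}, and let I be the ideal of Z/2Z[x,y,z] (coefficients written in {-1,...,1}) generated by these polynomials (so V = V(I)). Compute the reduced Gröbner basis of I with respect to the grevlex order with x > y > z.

G = {x^2 + x, xy + x, y^2 + x, xz + x + y + z, yz + x + y + z, z^2}

This is the nonlinear analogue of row-reducing a linear system.

f_1 = x^2 + yz + y + z, LT = x^2.
f_2 = yz + x + y + z, LT = yz.
f_3 = x^2 + z^2 + x, LT = x^2.

S(f_1,f_3): lcm = x^2. S = yz + z^2 + x + y + z.
  leading term yz: subtract (1)·f_2 from yz + z^2 + x + y + z → z^2
  leading term z^2: no divisor's leading term divides it; move z^2 to the remainder.
  remainder z^2 ≠ 0; add g_4 = z^2 to the basis.

S(f_2,g_4): lcm = yz^2. S = xz + yz + z^2.
  leading term xz: no divisor's leading term divides it; move xz to the remainder.
  leading term yz: subtract (1)·f_2 from yz + z^2 → z^2 + x + y + z
  leading term z^2: subtract (1)·g_4 from z^2 + x + y + z → x + y + z
  leading term x: no divisor's leading term divides it; move x to the remainder.
  leading term y: no divisor's leading term divides it; move y to the remainder.
  leading term z: no divisor's leading term divides it; move z to the remainder.
  remainder xz + x + y + z ≠ 0; add g_5 = xz + x + y + z to the basis.

S(f_1,g_5): lcm = x^2z. S = yz^2 + x^2 + xy + xz + yz + z^2.
  leading term yz^2: subtract (z)·f_2 from yz^2 + x^2 + xy + xz + yz + z^2 → x^2 + xy
  leading term x^2: subtract (1)·f_1 from x^2 + xy → xy + yz + y + z
  leading term xy: no divisor's leading term divides it; move xy to the remainder.
  leading term yz: subtract (1)·f_2 from yz + y + z → x
  leading term x: no divisor's leading term divides it; move x to the remainder.
  remainder xy + x ≠ 0; add g_6 = xy + x to the basis.

S(f_2,g_5): lcm = xyz. S = x^2 + y^2 + xz + yz.
  leading term x^2: subtract (1)·f_1 from x^2 + y^2 + xz + yz → y^2 + xz + y + z
  leading term y^2: no divisor's leading term divides it; move y^2 to the remainder.
  leading term xz: subtract (1)·g_5 from xz + y + z → x
  leading term x: no divisor's leading term divides it; move x to the remainder.
  remainder y^2 + x ≠ 0; add g_7 = y^2 + x to the basis.

The other S-polynomials (S(f_1,f_2), S(f_2,f_3), S(f_1,g_4), S(f_3,g_4), S(f_3,g_5), S(g_4,g_5), S(f_1,g_6), S(f_2,g_6), S(f_3,g_6), S(g_4,g_6), S(g_5,g_6), S(f_1,g_7), S(f_2,g_7), S(f_3,g_7), S(g_4,g_7), S(g_5,g_7), S(g_6,g_7)) all reduce to 0 modulo the current basis, so we have a Gröbner basis.
Inter-reduce: drop elements whose leading term is divisible by another's, tail-reduce, and make monic.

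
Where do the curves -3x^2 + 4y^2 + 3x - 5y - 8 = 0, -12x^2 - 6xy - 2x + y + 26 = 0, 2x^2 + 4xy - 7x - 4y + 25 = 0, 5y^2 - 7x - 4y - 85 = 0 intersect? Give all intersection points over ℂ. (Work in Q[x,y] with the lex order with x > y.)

Compute a lex Gröbner basis by Buchberger's algorithm.
f_1 = -3x^2 + 3x + 4y^2 - 5y - 8, LT = x^2.
f_2 = -12x^2 - 6xy - 2x + y + 26, LT = x^2.
f_3 = 2x^2 + 4xy - 7x - 4y + 25, LT = x^2.
f_4 = -7x + 5y^2 - 4y - 85, LT = x.

S(f_1,f_2): lcm = x^2. S = -1/2xy - 7/6x - 4/3y^2 + 7/4y + 29/6.
  leading term xy: subtract (1/14y)·f_4 from -1/2xy - 7/6x - 4/3y^2 + 7/4y + 29/6 → -7/6x - 5/14y^3 - 22/21y^2 + 219/28y + 29/6
  leading term x: subtract (1/6)·f_4 from -7/6x - 5/14y^3 - 22/21y^2 + 219/28y + 29/6 → -5/14y^3 - 79/42y^2 + 713/84y + 19
  leading term y^3: no divisor's leading term divides it; move -5/14y^3 to the remainder.
  leading term y^2: no divisor's leading term divides it; move -79/42y^2 to the remainder.
  leading term y: no divisor's leading term divides it; move 713/84y to the remainder.
  leading term 1: no divisor's leading term divides it; move 19 to the remainder.
  remainder -5/14y^3 - 79/42y^2 + 713/84y + 19 ≠ 0; add h_5 = -5/14y^3 - 79/42y^2 + 713/84y + 19 to the basis.

S(f_1,f_3): lcm = x^2. S = -2xy + 5/2x - 4/3y^2 + 11/3y - 59/6.
  leading term xy: subtract (2/7y)·f_4 from -2xy + 5/2x - 4/3y^2 + 11/3y - 59/6 → 5/2x - 10/7y^3 - 4/21y^2 + 587/21y - 59/6
  leading term x: subtract (-5/14)·f_4 from 5/2x - 10/7y^3 - 4/21y^2 + 587/21y - 59/6 → -10/7y^3 + 67/42y^2 + 557/21y - 844/21
  leading term y^3: subtract (4)·h_5 from -10/7y^3 + 67/42y^2 + 557/21y - 844/21 → 383/42y^2 - 52/7y - 2440/21
  leading term y^2: no divisor's leading term divides it; move 383/42y^2 to the remainder.
  leading term y: no divisor's leading term divides it; move -52/7y to the remainder.
  leading term 1: no divisor's leading term divides it; move -2440/21 to the remainder.
  remainder 383/42y^2 - 52/7y - 2440/21 ≠ 0; add h_6 = 383/42y^2 - 52/7y - 2440/21 to the basis.

S(f_1,f_4): lcm = x^2. S = 5/7xy^2 - 4/7xy - 92/7x - 4/3y^2 + 5/3y + 8/3.
  leading term xy^2: subtract (-5/49y^2)·f_4 from 5/7xy^2 - 4/7xy - 92/7x - 4/3y^2 + 5/3y + 8/3 → -4/7xy - 92/7x + 25/49y^4 - 20/49y^3 - 1471/147y^2 + 5/3y + 8/3
  leading term xy: subtract (4/49y)·f_4 from -4/7xy - 92/7x + 25/49y^4 - 20/49y^3 - 1471/147y^2 + 5/3y + 8/3 → -92/7x + 25/49y^4 - 40/49y^3 - 1423/147y^2 + 1265/147y + 8/3
  leading term x: subtract (92/49)·f_4 from -92/7x + 25/49y^4 - 40/49y^3 - 1423/147y^2 + 1265/147y + 8/3 → 25/49y^4 - 40/49y^3 - 2803/147y^2 + 2369/147y + 23852/147
  leading term y^4: subtract (-10/7y)·h_5 from 25/49y^4 - 40/49y^3 - 2803/147y^2 + 2369/147y + 23852/147 → -515/147y^3 - 2041/294y^2 + 6359/147y + 23852/147
  leading term y^3: subtract (206/21)·h_5 from -515/147y^3 - 2041/294y^2 + 6359/147y + 23852/147 → 10151/882y^2 - 35285/882y - 1182/49
  leading term y^2: subtract (10151/8043)·h_6 from 10151/882y^2 - 35285/882y - 1182/49 → -1478149/48258y + 2956298/24129
  leading term y: no divisor's leading term divides it; move -1478149/48258y to the remainder.
  leading term 1: no divisor's leading term divides it; move 2956298/24129 to the remainder.
  remainder -1478149/48258y + 2956298/24129 ≠ 0; add h_7 = -1478149/48258y + 2956298/24129 to the basis.

The other S-polynomials (S(f_2,f_3), S(f_2,f_4), S(f_3,f_4), S(f_1,h_5), S(f_2,h_5), S(f_3,h_5), S(f_4,h_5), S(f_1,h_6), S(f_2,h_6), S(f_3,h_6), S(f_4,h_6), S(h_5,h_6), S(f_1,h_7), S(f_2,h_7), S(f_3,h_7), S(f_4,h_7), S(h_5,h_7), S(h_6,h_7)) all reduce to 0 modulo the current basis, so we have a Gröbner basis.
Inter-reduce: drop elements whose leading term is divisible by another's, tail-reduce, and make monic.
Reduced Gröbner basis: {x + 3, y - 4}.

From the last basis element, y - 4 = 0, so y takes values in {4}. Each choice, substituted upward through the basis, yields the corresponding point(s) of the solution set.
  y = 4: the earlier basis element becomes x + 3 = 0, giving x = -3 — point (-3, 4).

{(-3, 4)}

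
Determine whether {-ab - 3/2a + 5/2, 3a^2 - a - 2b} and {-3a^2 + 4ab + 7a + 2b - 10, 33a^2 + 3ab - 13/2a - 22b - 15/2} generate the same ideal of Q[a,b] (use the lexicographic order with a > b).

Yes, the ideals are equal.

Since reduced Gröbner bases are canonical representatives of ideals under a given ordering, it suffices to compute and compare them.
Buchberger on the first generating set:
f_1 = -ab - 3/2a + 5/2, LT = ab.
f_2 = 3a^2 - a - 2b, LT = a^2.

S(f_1,f_2): lcm = a^2b. S = 3/2a^2 + 1/3ab - 5/2a + 2/3b^2.
  leading term a^2: subtract (1/2)·f_2 from 3/2a^2 + 1/3ab - 5/2a + 2/3b^2 → 1/3ab - 2a + 2/3b^2 + b
  leading term ab: subtract (-1/3)·f_1 from 1/3ab - 2a + 2/3b^2 + b → -5/2a + 2/3b^2 + b + 5/6
  leading term a: no divisor's leading term divides it; move -5/2a to the remainder.
  leading term b^2: no divisor's leading term divides it; move 2/3b^2 to the remainder.
  leading term b: no divisor's leading term divides it; move b to the remainder.
  leading term 1: no divisor's leading term divides it; move 5/6 to the remainder.
  remainder -5/2a + 2/3b^2 + b + 5/6 ≠ 0; add g_3 = -5/2a + 2/3b^2 + b + 5/6 to the basis.

S(f_1,g_3): lcm = ab. S = 3/2a + 4/15b^3 + 2/5b^2 + 1/3b - 5/2.
  leading term a: subtract (-3/5)·g_3 from 3/2a + 4/15b^3 + 2/5b^2 + 1/3b - 5/2 → 4/15b^3 + 4/5b^2 + 14/15b - 2
  leading term b^3: no divisor's leading term divides it; move 4/15b^3 to the remainder.
  leading term b^2: no divisor's leading term divides it; move 4/5b^2 to the remainder.
  leading term b: no divisor's leading term divides it; move 14/15b to the remainder.
  leading term 1: no divisor's leading term divides it; move -2 to the remainder.
  remainder 4/15b^3 + 4/5b^2 + 14/15b - 2 ≠ 0; add g_4 = 4/15b^3 + 4/5b^2 + 14/15b - 2 to the basis.

The other S-polynomials (S(f_2,g_3), S(f_1,g_4), S(f_2,g_4), S(g_3,g_4)) all reduce to 0 modulo the current basis, so we have a Gröbner basis.
Inter-reduce: drop elements whose leading term is divisible by another's, tail-reduce, and make monic.
Reduced Gröbner basis: {a - 4/15b^2 - 2/5b - 1/3, b^3 + 3b^2 + 7/2b - 15/2}.

Buchberger on the second generating set:
h_1 = -3a^2 + 4ab + 7a + 2b - 10, LT = a^2.
h_2 = 33a^2 + 3ab - 13/2a - 22b - 15/2, LT = a^2.

S(h_1,h_2): lcm = a^2. S = -47/33ab - 47/22a + 235/66.
  leading term ab: no divisor's leading term divides it; move -47/33ab to the remainder.
  leading term a: no divisor's leading term divides it; move -47/22a to the remainder.
  leading term 1: no divisor's leading term divides it; move 235/66 to the remainder.
  remainder -47/33ab - 47/22a + 235/66 ≠ 0; add k_3 = -47/33ab - 47/22a + 235/66 to the basis.

S(h_1,k_3): lcm = a^2b. S = -3/2a^2 - 4/3ab^2 - 7/3ab + 5/2a - 2/3b^2 + 10/3b.
  leading term a^2: subtract (1/2)·h_1 from -3/2a^2 - 4/3ab^2 - 7/3ab + 5/2a - 2/3b^2 + 10/3b → -4/3ab^2 - 13/3ab - a - 2/3b^2 + 7/3b + 5
  leading term ab^2: subtract (44/47b)·k_3 from -4/3ab^2 - 13/3ab - a - 2/3b^2 + 7/3b + 5 → -7/3ab - a - 2/3b^2 - b + 5
  leading term ab: subtract (77/47)·k_3 from -7/3ab - a - 2/3b^2 - b + 5 → 5/2a - 2/3b^2 - b - 5/6
  leading term a: no divisor's leading term divides it; move 5/2a to the remainder.
  leading term b^2: no divisor's leading term divides it; move -2/3b^2 to the remainder.
  leading term b: no divisor's leading term divides it; move -b to the remainder.
  leading term 1: no divisor's leading term divides it; move -5/6 to the remainder.
  remainder 5/2a - 2/3b^2 - b - 5/6 ≠ 0; add k_4 = 5/2a - 2/3b^2 - b - 5/6 to the basis.

S(k_3,k_4): lcm = ab. S = 3/2a + 4/15b^3 + 2/5b^2 + 1/3b - 5/2.
  leading term a: subtract (3/5)·k_4 from 3/2a + 4/15b^3 + 2/5b^2 + 1/3b - 5/2 → 4/15b^3 + 4/5b^2 + 14/15b - 2
  leading term b^3: no divisor's leading term divides it; move 4/15b^3 to the remainder.
  leading term b^2: no divisor's leading term divides it; move 4/5b^2 to the remainder.
  leading term b: no divisor's leading term divides it; move 14/15b to the remainder.
  leading term 1: no divisor's leading term divides it; move -2 to the remainder.
  remainder 4/15b^3 + 4/5b^2 + 14/15b - 2 ≠ 0; add k_5 = 4/15b^3 + 4/5b^2 + 14/15b - 2 to the basis.

The other S-polynomials (S(h_2,k_3), S(h_1,k_4), S(h_2,k_4), S(h_1,k_5), S(h_2,k_5), S(k_3,k_5), S(k_4,k_5)) all reduce to 0 modulo the current basis, so we have a Gröbner basis.
Inter-reduce: drop elements whose leading term is divisible by another's, tail-reduce, and make monic.
Reduced Gröbner basis: {a - 4/15b^2 - 2/5b - 1/3, b^3 + 3b^2 + 7/2b - 15/2}.

Same reduced basis, so the two generating sets span the same ideal.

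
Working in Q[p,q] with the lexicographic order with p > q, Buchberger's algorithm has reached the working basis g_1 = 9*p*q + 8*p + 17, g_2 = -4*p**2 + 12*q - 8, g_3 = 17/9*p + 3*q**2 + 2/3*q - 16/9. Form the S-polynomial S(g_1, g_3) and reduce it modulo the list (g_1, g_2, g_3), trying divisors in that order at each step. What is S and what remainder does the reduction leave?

S(g_1, g_3) = 8/9*p - 27/17*q**3 - 6/17*q**2 + 16/17*q + 17/9; remainder on division = -27/17*q**3 - 30/17*q**2 + 32/51*q + 139/51.

lcm(LM(g_1), LM(g_3)) = p*q.
S = (lcm/LT(g_1))·g_1 − (lcm/LT(g_3))·g_3 = 8/9*p - 27/17*q**3 - 6/17*q**2 + 16/17*q + 17/9.
Reduce S modulo (g_1, g_2, g_3) in that order:
  leading term p: subtract (8/17)·g_3 from 8/9*p - 27/17*q**3 - 6/17*q**2 + 16/17*q + 17/9 → -27/17*q**3 - 30/17*q**2 + 32/51*q + 139/51
  leading term q**3: no divisor's leading term divides it; move -27/17*q**3 to the remainder.
  leading term q**2: no divisor's leading term divides it; move -30/17*q**2 to the remainder.
  leading term q: no divisor's leading term divides it; move 32/51*q to the remainder.
  leading term 1: no divisor's leading term divides it; move 139/51 to the remainder.
The remainder -27/17*q**3 - 30/17*q**2 + 32/51*q + 139/51 is nonzero, so it would be added as the next basis element.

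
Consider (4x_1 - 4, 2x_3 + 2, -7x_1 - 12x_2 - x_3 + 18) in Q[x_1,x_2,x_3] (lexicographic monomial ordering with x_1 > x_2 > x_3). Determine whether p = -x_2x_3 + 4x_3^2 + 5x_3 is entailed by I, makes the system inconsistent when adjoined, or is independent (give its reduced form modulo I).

-x_2x_3 + 4x_3^2 + 5x_3 lies in I (it reduces to 0).

First compute the reduced Gröbner basis of I by Buchberger's algorithm.
f_1 = 4x_1 - 4, LT = x_1.
f_2 = 2x_3 + 2, LT = x_3.
f_3 = -7x_1 - 12x_2 - x_3 + 18, LT = x_1.

S(f_1,f_3): lcm = x_1. S = -12/7x_2 - 1/7x_3 + 11/7.
  leading term x_2: no divisor's leading term divides it; move -12/7x_2 to the remainder.
  leading term x_3: subtract (-1/14)·f_2 from -1/7x_3 + 11/7 → 12/7
  leading term 1: no divisor's leading term divides it; move 12/7 to the remainder.
  remainder -12/7x_2 + 12/7 ≠ 0; add h_4 = -12/7x_2 + 12/7 to the basis.

The other S-polynomials (S(f_1,f_2), S(f_2,f_3), S(f_1,h_4), S(f_2,h_4), S(f_3,h_4)) all reduce to 0 modulo the current basis, so we have a Gröbner basis.
Inter-reduce: drop elements whose leading term is divisible by another's, tail-reduce, and make monic.
Reduced Gröbner basis: {x_1 - 1, x_2 - 1, x_3 + 1}.
Label its elements g_1 = x_1 - 1, g_2 = x_2 - 1, g_3 = x_3 + 1.

Reduce p = -x_2x_3 + 4x_3^2 + 5x_3 modulo G:
  leading term x_2x_3: subtract (-x_3)·g_2 from -x_2x_3 + 4x_3^2 + 5x_3 → 4x_3^2 + 4x_3
  leading term x_3^2: subtract (4x_3)·g_3 from 4x_3^2 + 4x_3 → 0
  normal form = 0.
Since the normal form is 0, p ∈ I.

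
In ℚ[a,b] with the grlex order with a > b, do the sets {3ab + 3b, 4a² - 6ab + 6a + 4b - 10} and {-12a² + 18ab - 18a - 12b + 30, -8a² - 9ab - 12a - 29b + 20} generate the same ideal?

Yes, the ideals are equal.

Since reduced Gröbner bases are canonical representatives of ideals under a given ordering, it suffices to compute and compare them.
Buchberger on the first generating set:
f_1 = 3ab + 3b, LT = ab.
f_2 = 4a² - 6ab + 6a + 4b - 10, LT = a².

S(f_1,f_2): lcm = a²b. S = 3/2ab² - ½ab - b² + 5/2b.
  leading term ab²: subtract (½b)·f_1 from 3/2ab² - ½ab - b² + 5/2b → -½ab - 5/2b² + 5/2b
  leading term ab: subtract (-⅙)·f_1 from -½ab - 5/2b² + 5/2b → -5/2b² + 3b
  leading term b²: no divisor's leading term divides it; move -5/2b² to the remainder.
  leading term b: no divisor's leading term divides it; move 3b to the remainder.
  remainder -5/2b² + 3b ≠ 0; add g_3 = -5/2b² + 3b to the basis.

The other S-polynomials (S(f_1,g_3), S(f_2,g_3)) all reduce to 0 modulo the current basis, so we have a Gröbner basis.
Inter-reduce: drop elements whose leading term is divisible by another's, tail-reduce, and make monic.
Reduced Gröbner basis: {a² + 3/2a + 5/2b - 5/2, ab + b, b² - 6/5b}.

Buchberger on the second generating set:
h_1 = -12a² + 18ab - 18a - 12b + 30, LT = a².
h_2 = -8a² - 9ab - 12a - 29b + 20, LT = a².

S(h_1,h_2): lcm = a². S = -21/8ab - 21/8b.
  leading term ab: no divisor's leading term divides it; move -21/8ab to the remainder.
  leading term b: no divisor's leading term divides it; move -21/8b to the remainder.
  remainder -21/8ab - 21/8b ≠ 0; add k_3 = -21/8ab - 21/8b to the basis.

S(h_1,k_3): lcm = a²b. S = -3/2ab² + ½ab + b² - 5/2b.
  leading term ab²: subtract (4/7b)·k_3 from -3/2ab² + ½ab + b² - 5/2b → ½ab + 5/2b² - 5/2b
  leading term ab: subtract (-4/21)·k_3 from ½ab + 5/2b² - 5/2b → 5/2b² - 3b
  leading term b²: no divisor's leading term divides it; move 5/2b² to the remainder.
  leading term b: no divisor's leading term divides it; move -3b to the remainder.
  remainder 5/2b² - 3b ≠ 0; add k_4 = 5/2b² - 3b to the basis.

The other S-polynomials (S(h_2,k_3), S(h_1,k_4), S(h_2,k_4), S(k_3,k_4)) all reduce to 0 modulo the current basis, so we have a Gröbner basis.
Inter-reduce: drop elements whose leading term is divisible by another's, tail-reduce, and make monic.
Reduced Gröbner basis: {a² + 3/2a + 5/2b - 5/2, ab + b, b² - 6/5b}.

These coincide, so the ideals are equal.
The choice of monomial ordering does not affect the verdict — as long as both bases are computed under the same ordering, their equality decides ideal equality.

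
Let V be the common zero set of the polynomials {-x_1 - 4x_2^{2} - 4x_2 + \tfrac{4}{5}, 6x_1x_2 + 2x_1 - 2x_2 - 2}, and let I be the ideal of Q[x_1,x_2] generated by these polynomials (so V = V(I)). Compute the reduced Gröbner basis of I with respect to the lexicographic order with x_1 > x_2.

f_1 = -x_1 - 4x_2^{2} - 4x_2 + \tfrac{4}{5}, LT = x_1.
f_2 = 6x_1x_2 + 2x_1 - 2x_2 - 2, LT = x_1x_2.

S(f_1,f_2): lcm = x_1x_2. S = -\tfrac{1}{3}x_1 + 4x_2^{3} + 4x_2^{2} - \tfrac{7}{15}x_2 + \tfrac{1}{3}.
  leading term x_1: subtract (\tfrac{1}{3})·f_1 from -\tfrac{1}{3}x_1 + 4x_2^{3} + 4x_2^{2} - \tfrac{7}{15}x_2 + \tfrac{1}{3} → 4x_2^{3} + \tfrac{16}{3}x_2^{2} + \tfrac{13}{15}x_2 + \tfrac{1}{15}
  leading term x_2^{3}: no divisor's leading term divides it; move 4x_2^{3} to the remainder.
  leading term x_2^{2}: no divisor's leading term divides it; move \tfrac{16}{3}x_2^{2} to the remainder.
  leading term x_2: no divisor's leading term divides it; move \tfrac{13}{15}x_2 to the remainder.
  leading term 1: no divisor's leading term divides it; move \tfrac{1}{15} to the remainder.
  remainder 4x_2^{3} + \tfrac{16}{3}x_2^{2} + \tfrac{13}{15}x_2 + \tfrac{1}{15} ≠ 0; add g_3 = 4x_2^{3} + \tfrac{16}{3}x_2^{2} + \tfrac{13}{15}x_2 + \tfrac{1}{15} to the basis.

S(f_1,g_3): leading monomials are coprime, so the S-polynomial reduces to 0 (Buchberger's first criterion).
S(f_2,g_3): lcm = x_1x_2^{3}. S = -x_1x_2^{2} - \tfrac{13}{60}x_1x_2 - \tfrac{1}{60}x_1 - \tfrac{1}{3}x_2^{3} - \tfrac{1}{3}x_2^{2}.
  leading term x_1x_2^{2}: subtract (x_2^{2})·f_1 from -x_1x_2^{2} - \tfrac{13}{60}x_1x_2 - \tfrac{1}{60}x_1 - \tfrac{1}{3}x_2^{3} - \tfrac{1}{3}x_2^{2} → -\tfrac{13}{60}x_1x_2 - \tfrac{1}{60}x_1 + 4x_2^{4} + \tfrac{11}{3}x_2^{3} - \tfrac{17}{15}x_2^{2}
  leading term x_1x_2: subtract (\tfrac{13}{60}x_2)·f_1 from -\tfrac{13}{60}x_1x_2 - \tfrac{1}{60}x_1 + 4x_2^{4} + \tfrac{11}{3}x_2^{3} - \tfrac{17}{15}x_2^{2} → -\tfrac{1}{60}x_1 + 4x_2^{4} + \tfrac{68}{15}x_2^{3} - \tfrac{4}{15}x_2^{2} - \tfrac{13}{75}x_2
  leading term x_1: subtract (\tfrac{1}{60})·f_1 from -\tfrac{1}{60}x_1 + 4x_2^{4} + \tfrac{68}{15}x_2^{3} - \tfrac{4}{15}x_2^{2} - \tfrac{13}{75}x_2 → 4x_2^{4} + \tfrac{68}{15}x_2^{3} - \tfrac{1}{5}x_2^{2} - \tfrac{8}{75}x_2 - \tfrac{1}{75}
  leading term x_2^{4}: subtract (x_2)·g_3 from 4x_2^{4} + \tfrac{68}{15}x_2^{3} - \tfrac{1}{5}x_2^{2} - \tfrac{8}{75}x_2 - \tfrac{1}{75} → -\tfrac{4}{5}x_2^{3} - \tfrac{16}{15}x_2^{2} - \tfrac{13}{75}x_2 - \tfrac{1}{75}
  leading term x_2^{3}: subtract (-\tfrac{1}{5})·g_3 from -\tfrac{4}{5}x_2^{3} - \tfrac{16}{15}x_2^{2} - \tfrac{13}{75}x_2 - \tfrac{1}{75} → 0
  remainder 0.

Every S-polynomial of the final basis reduces to 0, so we have a Gröbner basis.
Inter-reduce: drop elements whose leading term is divisible by another's, tail-reduce, and make monic.

G = {x_1 + 4x_2^{2} + 4x_2 - \tfrac{4}{5}, x_2^{3} + \tfrac{4}{3}x_2^{2} + \tfrac{13}{60}x_2 + \tfrac{1}{60}}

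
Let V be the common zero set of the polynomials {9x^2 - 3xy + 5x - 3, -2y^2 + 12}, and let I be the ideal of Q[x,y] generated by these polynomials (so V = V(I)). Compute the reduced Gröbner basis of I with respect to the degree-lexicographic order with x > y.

Buchberger's algorithm terminates because the ascending chain of leading-term ideals stabilizes.

f_1 = 9x^2 - 3xy + 5x - 3, LT = x^2.
f_2 = -2y^2 + 12, LT = y^2.

S(f_1,f_2): leading monomials are coprime, so the S-polynomial reduces to 0 (Buchberger's first criterion).
Every S-polynomial of the final basis reduces to 0, so we have a Gröbner basis.

G = {x^2 - 1/3xy + 5/9x - 1/3, y^2 - 6}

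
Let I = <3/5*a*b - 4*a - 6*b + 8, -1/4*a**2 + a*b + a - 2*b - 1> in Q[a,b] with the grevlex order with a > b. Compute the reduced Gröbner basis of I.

G = {a**2 - 92/3*a - 32*b + 172/3, a*b - 20/3*a - 10*b + 40/3, b**2 - 5/3*a - 2*b + 10/3}

f_1 = 3/5*a*b - 4*a - 6*b + 8, LT = a*b.
f_2 = -1/4*a**2 + a*b + a - 2*b - 1, LT = a**2.

S(f_1,f_2): lcm = a**2*b. S = 4*a*b**2 - 20/3*a**2 - 6*a*b - 8*b**2 + 40/3*a - 4*b.
  leading term a*b**2: subtract (20/3*b)·f_1 from 4*a*b**2 - 20/3*a**2 - 6*a*b - 8*b**2 + 40/3*a - 4*b → -20/3*a**2 + 62/3*a*b + 32*b**2 + 40/3*a - 172/3*b
  leading term a**2: subtract (80/3)·f_2 from -20/3*a**2 + 62/3*a*b + 32*b**2 + 40/3*a - 172/3*b → -6*a*b + 32*b**2 - 40/3*a - 4*b + 80/3
  leading term a*b: subtract (-10)·f_1 from -6*a*b + 32*b**2 - 40/3*a - 4*b + 80/3 → 32*b**2 - 160/3*a - 64*b + 320/3
  leading term b**2: no divisor's leading term divides it; move 32*b**2 to the remainder.
  leading term a: no divisor's leading term divides it; move -160/3*a to the remainder.
  leading term b: no divisor's leading term divides it; move -64*b to the remainder.
  leading term 1: no divisor's leading term divides it; move 320/3 to the remainder.
  remainder 32*b**2 - 160/3*a - 64*b + 320/3 ≠ 0; add g_3 = 32*b**2 - 160/3*a - 64*b + 320/3 to the basis.

The other S-polynomials (S(f_1,g_3), S(f_2,g_3)) all reduce to 0 modulo the current basis, so we have a Gröbner basis.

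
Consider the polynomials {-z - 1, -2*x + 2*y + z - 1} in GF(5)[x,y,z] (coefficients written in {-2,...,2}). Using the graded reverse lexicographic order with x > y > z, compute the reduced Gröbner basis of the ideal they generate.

f_1 = -z - 1, LT = z.
f_2 = -2*x + 2*y + z - 1, LT = x.

The S-polynomials (S(f_1,f_2)) all reduce to 0 modulo the current basis, so we have a Gröbner basis.

G = {x - y + 1, z + 1}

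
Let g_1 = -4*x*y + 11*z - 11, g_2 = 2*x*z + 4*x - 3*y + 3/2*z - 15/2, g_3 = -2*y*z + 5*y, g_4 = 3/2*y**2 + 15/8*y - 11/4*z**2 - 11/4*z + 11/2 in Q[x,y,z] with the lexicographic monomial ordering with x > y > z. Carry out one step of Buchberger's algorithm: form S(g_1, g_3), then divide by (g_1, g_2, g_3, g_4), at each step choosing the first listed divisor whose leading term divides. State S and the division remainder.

S(g_1, g_3) = 5/2*x*y - 11/4*z**2 + 11/4*z; remainder on division = -11/4*z**2 + 77/8*z - 55/8.

lcm(LM(g_1), LM(g_3)) = x*y*z.
S = (lcm/LT(g_1))·g_1 − (lcm/LT(g_3))·g_3 = 5/2*x*y - 11/4*z**2 + 11/4*z.
Reduce S modulo (g_1, g_2, g_3, g_4) in that order:
  leading term x*y: subtract (-5/8)·g_1 from 5/2*x*y - 11/4*z**2 + 11/4*z → -11/4*z**2 + 77/8*z - 55/8
  leading term z**2: no divisor's leading term divides it; move -11/4*z**2 to the remainder.
  leading term z: no divisor's leading term divides it; move 77/8*z to the remainder.
  leading term 1: no divisor's leading term divides it; move -55/8 to the remainder.
The remainder -11/4*z**2 + 77/8*z - 55/8 is nonzero, so it would be added as the next basis element.
This is the inner loop of Buchberger's algorithm — each nonzero remainder becomes a new basis element.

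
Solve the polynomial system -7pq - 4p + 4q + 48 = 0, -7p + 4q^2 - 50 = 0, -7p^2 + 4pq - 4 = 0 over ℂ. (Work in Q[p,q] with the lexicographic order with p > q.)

{(2, 4)}

Compute a lex Gröbner basis by Buchberger's algorithm.
f_1 = -7pq - 4p + 4q + 48, LT = pq.
f_2 = -7p + 4q^2 - 50, LT = p.
f_3 = -7p^2 + 4pq - 4, LT = p^2.

S(f_1,f_2): lcm = pq. S = 4/7p + 4/7q^3 - 54/7q - 48/7.
  leading term p: subtract (-4/49)·f_2 from 4/7p + 4/7q^3 - 54/7q - 48/7 → 4/7q^3 + 16/49q^2 - 54/7q - 536/49
  leading term q^3: no divisor's leading term divides it; move 4/7q^3 to the remainder.
  leading term q^2: no divisor's leading term divides it; move 16/49q^2 to the remainder.
  leading term q: no divisor's leading term divides it; move -54/7q to the remainder.
  leading term 1: no divisor's leading term divides it; move -536/49 to the remainder.
  remainder 4/7q^3 + 16/49q^2 - 54/7q - 536/49 ≠ 0; add h_4 = 4/7q^3 + 16/49q^2 - 54/7q - 536/49 to the basis.

S(f_1,f_3): lcm = p^2q. S = 4/7p^2 + 4/7pq^2 - 4/7pq - 48/7p - 4/7q.
  leading term p^2: subtract (-4/49p)·f_2 from 4/7p^2 + 4/7pq^2 - 4/7pq - 48/7p - 4/7q → 44/49pq^2 - 4/7pq - 536/49p - 4/7q
  leading term pq^2: subtract (-44/343q)·f_1 from 44/49pq^2 - 4/7pq - 536/49p - 4/7q → -372/343pq - 536/49p + 176/343q^2 + 1916/343q
  leading term pq: subtract (372/2401)·f_1 from -372/343pq - 536/49p + 176/343q^2 + 1916/343q → -24776/2401p + 176/343q^2 + 11924/2401q - 17856/2401
  leading term p: subtract (24776/16807)·f_2 from -24776/2401p + 176/343q^2 + 11924/2401q - 17856/2401 → -90480/16807q^2 + 11924/2401q + 1113808/16807
  leading term q^2: no divisor's leading term divides it; move -90480/16807q^2 to the remainder.
  leading term q: no divisor's leading term divides it; move 11924/2401q to the remainder.
  leading term 1: no divisor's leading term divides it; move 1113808/16807 to the remainder.
  remainder -90480/16807q^2 + 11924/2401q + 1113808/16807 ≠ 0; add h_5 = -90480/16807q^2 + 11924/2401q + 1113808/16807 to the basis.

S(f_2,f_3): lcm = p^2. S = -4/7pq^2 + 4/7pq + 50/7p - 4/7.
  leading term pq^2: subtract (4/49q)·f_1 from -4/7pq^2 + 4/7pq + 50/7p - 4/7 → 44/49pq + 50/7p - 16/49q^2 - 192/49q - 4/7
  leading term pq: subtract (-44/343)·f_1 from 44/49pq + 50/7p - 16/49q^2 - 192/49q - 4/7 → 2274/343p - 16/49q^2 - 1168/343q + 1916/343
  leading term p: subtract (-2274/2401)·f_2 from 2274/343p - 16/49q^2 - 1168/343q + 1916/343 → 8312/2401q^2 - 1168/343q - 100288/2401
  leading term q^2: subtract (-7273/11310)·h_5 from 8312/2401q^2 - 1168/343q - 100288/2401 → -8378/39585q + 33512/39585
  leading term q: no divisor's leading term divides it; move -8378/39585q to the remainder.
  leading term 1: no divisor's leading term divides it; move 33512/39585 to the remainder.
  remainder -8378/39585q + 33512/39585 ≠ 0; add h_6 = -8378/39585q + 33512/39585 to the basis.

The other S-polynomials (S(f_1,h_4), S(f_2,h_4), S(f_3,h_4), S(f_1,h_5), S(f_2,h_5), S(f_3,h_5), S(h_4,h_5), S(f_1,h_6), S(f_2,h_6), S(f_3,h_6), S(h_4,h_6), S(h_5,h_6)) all reduce to 0 modulo the current basis, so we have a Gröbner basis.
Inter-reduce: drop elements whose leading term is divisible by another's, tail-reduce, and make monic.
Reduced Gröbner basis: {p - 2, q - 4}.

A lex Gröbner basis eliminates variables successively. Here q - 4 depends only on q, with roots {4}; lifting each root through the earlier basis elements recovers the full solutions.
  q = 4: the earlier basis element becomes p - 2 = 0, giving p = 2 — point (2, 4).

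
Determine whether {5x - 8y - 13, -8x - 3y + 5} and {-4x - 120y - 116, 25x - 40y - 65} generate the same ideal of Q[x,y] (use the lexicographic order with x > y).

Yes, the ideals are equal.

Two ideals are equal iff their reduced Gröbner bases coincide (the reduced basis is unique for a fixed ordering).
Buchberger on the first generating set:
f_1 = 5x - 8y - 13, LT = x.
f_2 = -8x - 3y + 5, LT = x.

S(f_1,f_2): lcm = x. S = -79/40y - 79/40.
  leading term y: no divisor's leading term divides it; move -79/40y to the remainder.
  leading term 1: no divisor's leading term divides it; move -79/40 to the remainder.
  remainder -79/40y - 79/40 ≠ 0; add g_3 = -79/40y - 79/40 to the basis.

The other S-polynomials (S(f_1,g_3), S(f_2,g_3)) all reduce to 0 modulo the current basis, so we have a Gröbner basis.
Inter-reduce: drop elements whose leading term is divisible by another's, tail-reduce, and make monic.
Reduced Gröbner basis: {x - 1, y + 1}.

Buchberger on the second generating set:
h_1 = -4x - 120y - 116, LT = x.
h_2 = 25x - 40y - 65, LT = x.

S(h_1,h_2): lcm = x. S = 158/5y + 158/5.
  leading term y: no divisor's leading term divides it; move 158/5y to the remainder.
  leading term 1: no divisor's leading term divides it; move 158/5 to the remainder.
  remainder 158/5y + 158/5 ≠ 0; add k_3 = 158/5y + 158/5 to the basis.

The other S-polynomials (S(h_1,k_3), S(h_2,k_3)) all reduce to 0 modulo the current basis, so we have a Gröbner basis.
Inter-reduce: drop elements whose leading term is divisible by another's, tail-reduce, and make monic.
Reduced Gröbner basis: {x - 1, y + 1}.

Same reduced basis, so the two generating sets span the same ideal.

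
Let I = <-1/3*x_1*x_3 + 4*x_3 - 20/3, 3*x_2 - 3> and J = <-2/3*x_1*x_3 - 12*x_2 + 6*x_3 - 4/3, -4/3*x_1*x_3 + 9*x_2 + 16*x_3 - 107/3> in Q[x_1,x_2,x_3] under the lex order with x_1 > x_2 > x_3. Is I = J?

Equality of ideals is decidable: compute both reduced Gröbner bases (unique for the ordering) and check whether they agree.
Buchberger on the first generating set:
f_1 = -1/3*x_1*x_3 + 4*x_3 - 20/3, LT = x_1*x_3.
f_2 = 3*x_2 - 3, LT = x_2.

The S-polynomials (S(f_1,f_2)) all reduce to 0 modulo the current basis, so we have a Gröbner basis.
Inter-reduce: drop elements whose leading term is divisible by another's, tail-reduce, and make monic.
Reduced Gröbner basis: {x_1*x_3 - 12*x_3 + 20, x_2 - 1}.

Buchberger on the second generating set:
h_1 = -2/3*x_1*x_3 - 12*x_2 + 6*x_3 - 4/3, LT = x_1*x_3.
h_2 = -4/3*x_1*x_3 + 9*x_2 + 16*x_3 - 107/3, LT = x_1*x_3.

S(h_1,h_2): lcm = x_1*x_3. S = 99/4*x_2 + 3*x_3 - 99/4.
  leading term x_2: no divisor's leading term divides it; move 99/4*x_2 to the remainder.
  leading term x_3: no divisor's leading term divides it; move 3*x_3 to the remainder.
  leading term 1: no divisor's leading term divides it; move -99/4 to the remainder.
  remainder 99/4*x_2 + 3*x_3 - 99/4 ≠ 0; add k_3 = 99/4*x_2 + 3*x_3 - 99/4 to the basis.

The other S-polynomials (S(h_1,k_3), S(h_2,k_3)) all reduce to 0 modulo the current basis, so we have a Gröbner basis.
Inter-reduce: drop elements whose leading term is divisible by another's, tail-reduce, and make monic.
Reduced Gröbner basis: {x_1*x_3 - 123/11*x_3 + 20, x_2 + 4/33*x_3 - 1}.

The bases are distinct; the ideals are different.

No, the ideals differ.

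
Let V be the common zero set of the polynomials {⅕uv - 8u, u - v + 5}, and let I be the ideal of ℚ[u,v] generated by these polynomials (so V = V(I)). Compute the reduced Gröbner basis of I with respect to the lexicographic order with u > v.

G = {u - v + 5, v² - 45v + 200}

f_1 = ⅕uv - 8u, LT = uv.
f_2 = u - v + 5, LT = u.

S(f_1,f_2): lcm = uv. S = -40u + v² - 5v.
  leading term u: subtract (-40)·f_2 from -40u + v² - 5v → v² - 45v + 200
  leading term v²: no divisor's leading term divides it; move v² to the remainder.
  leading term v: no divisor's leading term divides it; move -45v to the remainder.
  leading term 1: no divisor's leading term divides it; move 200 to the remainder.
  remainder v² - 45v + 200 ≠ 0; add g_3 = v² - 45v + 200 to the basis.

The other S-polynomials (S(f_1,g_3), S(f_2,g_3)) all reduce to 0 modulo the current basis, so we have a Gröbner basis.
Inter-reduce: drop elements whose leading term is divisible by another's, tail-reduce, and make monic.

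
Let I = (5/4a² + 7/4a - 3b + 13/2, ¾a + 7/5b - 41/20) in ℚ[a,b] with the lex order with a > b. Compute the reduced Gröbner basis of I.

G = {a + 28/15b - 41/15, b² - 214/49b + 232/49}

f_1 = 5/4a² + 7/4a - 3b + 13/2, LT = a².
f_2 = ¾a + 7/5b - 41/20, LT = a.

S(f_1,f_2): lcm = a². S = -28/15ab + 62/15a - 12/5b + 26/5.
  leading term ab: subtract (-112/45b)·f_2 from -28/15ab + 62/15a - 12/5b + 26/5 → 62/15a + 784/225b² - 1688/225b + 26/5
  leading term a: subtract (248/45)·f_2 from 62/15a + 784/225b² - 1688/225b + 26/5 → 784/225b² - 3424/225b + 3712/225
  leading term b²: no divisor's leading term divides it; move 784/225b² to the remainder.
  leading term b: no divisor's leading term divides it; move -3424/225b to the remainder.
  leading term 1: no divisor's leading term divides it; move 3712/225 to the remainder.
  remainder 784/225b² - 3424/225b + 3712/225 ≠ 0; add g_3 = 784/225b² - 3424/225b + 3712/225 to the basis.

S(f_1,g_3): leading monomials are coprime, so the S-polynomial reduces to 0 (Buchberger's first criterion).
S(f_2,g_3): leading monomials are coprime, so the S-polynomial reduces to 0 (Buchberger's first criterion).
Every S-polynomial of the final basis reduces to 0, so we have a Gröbner basis.
Inter-reduce: drop elements whose leading term is divisible by another's, tail-reduce, and make monic.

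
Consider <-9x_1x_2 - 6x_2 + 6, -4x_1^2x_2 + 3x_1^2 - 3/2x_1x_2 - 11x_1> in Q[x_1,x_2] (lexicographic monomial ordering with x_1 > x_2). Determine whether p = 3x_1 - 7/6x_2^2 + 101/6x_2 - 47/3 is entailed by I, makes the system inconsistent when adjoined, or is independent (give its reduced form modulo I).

3x_1 - 7/6x_2^2 + 101/6x_2 - 47/3 lies in I (it reduces to 0).

First compute the reduced Gröbner basis of I by Buchberger's algorithm.
f_1 = -9x_1x_2 - 6x_2 + 6, LT = x_1x_2.
f_2 = -4x_1^2x_2 + 3x_1^2 - 3/2x_1x_2 - 11x_1, LT = x_1^2x_2.

S(f_1,f_2): lcm = x_1^2x_2. S = 3/4x_1^2 + 7/24x_1x_2 - 41/12x_1.
  leading term x_1^2: no divisor's leading term divides it; move 3/4x_1^2 to the remainder.
  leading term x_1x_2: subtract (-7/216)·f_1 from 7/24x_1x_2 - 41/12x_1 → -41/12x_1 - 7/36x_2 + 7/36
  leading term x_1: no divisor's leading term divides it; move -41/12x_1 to the remainder.
  leading term x_2: no divisor's leading term divides it; move -7/36x_2 to the remainder.
  leading term 1: no divisor's leading term divides it; move 7/36 to the remainder.
  remainder 3/4x_1^2 - 41/12x_1 - 7/36x_2 + 7/36 ≠ 0; add h_3 = 3/4x_1^2 - 41/12x_1 - 7/36x_2 + 7/36 to the basis.

S(f_1,h_3): lcm = x_1^2x_2. S = 47/9x_1x_2 - 2/3x_1 + 7/27x_2^2 - 7/27x_2.
  leading term x_1x_2: subtract (-47/81)·f_1 from 47/9x_1x_2 - 2/3x_1 + 7/27x_2^2 - 7/27x_2 → -2/3x_1 + 7/27x_2^2 - 101/27x_2 + 94/27
  leading term x_1: no divisor's leading term divides it; move -2/3x_1 to the remainder.
  leading term x_2^2: no divisor's leading term divides it; move 7/27x_2^2 to the remainder.
  leading term x_2: no divisor's leading term divides it; move -101/27x_2 to the remainder.
  leading term 1: no divisor's leading term divides it; move 94/27 to the remainder.
  remainder -2/3x_1 + 7/27x_2^2 - 101/27x_2 + 94/27 ≠ 0; add h_4 = -2/3x_1 + 7/27x_2^2 - 101/27x_2 + 94/27 to the basis.

S(f_1,h_4): lcm = x_1x_2. S = 7/18x_2^3 - 101/18x_2^2 + 53/9x_2 - 2/3.
  leading term x_2^3: no divisor's leading term divides it; move 7/18x_2^3 to the remainder.
  leading term x_2^2: no divisor's leading term divides it; move -101/18x_2^2 to the remainder.
  leading term x_2: no divisor's leading term divides it; move 53/9x_2 to the remainder.
  leading term 1: no divisor's leading term divides it; move -2/3 to the remainder.
  remainder 7/18x_2^3 - 101/18x_2^2 + 53/9x_2 - 2/3 ≠ 0; add h_5 = 7/18x_2^3 - 101/18x_2^2 + 53/9x_2 - 2/3 to the basis.

The other S-polynomials (S(f_2,h_3), S(f_2,h_4), S(h_3,h_4), S(f_1,h_5), S(f_2,h_5), S(h_3,h_5), S(h_4,h_5)) all reduce to 0 modulo the current basis, so we have a Gröbner basis.
Inter-reduce: drop elements whose leading term is divisible by another's, tail-reduce, and make monic.
Reduced Gröbner basis: {x_1 - 7/18x_2^2 + 101/18x_2 - 47/9, x_2^3 - 101/7x_2^2 + 106/7x_2 - 12/7}.
Label its elements g_1 = x_1 - 7/18x_2^2 + 101/18x_2 - 47/9, g_2 = x_2^3 - 101/7x_2^2 + 106/7x_2 - 12/7.

Reduce p = 3x_1 - 7/6x_2^2 + 101/6x_2 - 47/3 modulo G:
  leading term x_1: subtract (3)·g_1 from 3x_1 - 7/6x_2^2 + 101/6x_2 - 47/3 → 0
  normal form = 0.
Since the normal form is 0, p ∈ I.

The remainder on division by a Gröbner basis is unique — it is the normal form.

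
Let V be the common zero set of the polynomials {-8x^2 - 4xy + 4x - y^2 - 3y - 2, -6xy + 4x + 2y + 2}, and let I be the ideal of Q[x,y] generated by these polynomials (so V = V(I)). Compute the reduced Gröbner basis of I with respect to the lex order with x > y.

f_1 = -8x^2 - 4xy + 4x - y^2 - 3y - 2, LT = x^2.
f_2 = -6xy + 4x + 2y + 2, LT = xy.

S(f_1,f_2): lcm = x^2y. S = 2/3x^2 + 1/2xy^2 - 1/6xy + 1/3x + 1/8y^3 + 3/8y^2 + 1/4y.
  reduce S modulo (f_1, f_2):
  remainder 5/9x + 1/8y^3 + 11/24y^2 + 1/9y - 2/9 ≠ 0; add g_3 = 5/9x + 1/8y^3 + 11/24y^2 + 1/9y - 2/9 to the basis.

S(f_2,g_3): lcm = xy. S = -2/3x - 9/40y^4 - 33/40y^3 - 1/5y^2 + 1/15y - 1/3.
  reduce S modulo (f_1, f_2, g_3):
  remainder -9/40y^4 - 27/40y^3 + 7/20y^2 + 1/5y - 3/5 ≠ 0; add g_4 = -9/40y^4 - 27/40y^3 + 7/20y^2 + 1/5y - 3/5 to the basis.

The other S-polynomials (S(f_1,g_3), S(f_1,g_4), S(f_2,g_4), S(g_3,g_4)) all reduce to 0 modulo the current basis, so we have a Gröbner basis.
Inter-reduce: drop elements whose leading term is divisible by another's, tail-reduce, and make monic.

G = {x + 9/40y^3 + 33/40y^2 + 1/5y - 2/5, y^4 + 3y^3 - 14/9y^2 - 8/9y + 8/3}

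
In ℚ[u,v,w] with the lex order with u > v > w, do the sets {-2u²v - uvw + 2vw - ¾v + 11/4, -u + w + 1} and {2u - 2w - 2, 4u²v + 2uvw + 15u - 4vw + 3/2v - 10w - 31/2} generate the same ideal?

No, the ideals differ.

For a fixed monomial order, each ideal has a unique reduced Gröbner basis; comparing bases decides equality.
Buchberger on the first generating set:
f_1 = -2u²v - uvw + 2vw - ¾v + 11/4, LT = u²v.
f_2 = -u + w + 1, LT = u.

S(f_1,f_2): lcm = u²v. S = 3/2uvw + uv - vw + ⅜v - 11/8.
  leading term uvw: subtract (-3/2vw)·f_2 from 3/2uvw + uv - vw + ⅜v - 11/8 → uv + 3/2vw² + ½vw + ⅜v - 11/8
  leading term uv: subtract (-v)·f_2 from uv + 3/2vw² + ½vw + ⅜v - 11/8 → 3/2vw² + 3/2vw + 11/8v - 11/8
  leading term vw²: no divisor's leading term divides it; move 3/2vw² to the remainder.
  leading term vw: no divisor's leading term divides it; move 3/2vw to the remainder.
  leading term v: no divisor's leading term divides it; move 11/8v to the remainder.
  leading term 1: no divisor's leading term divides it; move -11/8 to the remainder.
  remainder 3/2vw² + 3/2vw + 11/8v - 11/8 ≠ 0; add g_3 = 3/2vw² + 3/2vw + 11/8v - 11/8 to the basis.

The other S-polynomials (S(f_1,g_3), S(f_2,g_3)) all reduce to 0 modulo the current basis, so we have a Gröbner basis.
Inter-reduce: drop elements whose leading term is divisible by another's, tail-reduce, and make monic.
Reduced Gröbner basis: {u - w - 1, vw² + vw + 11/12v - 11/12}.

Buchberger on the second generating set:
h_1 = 2u - 2w - 2, LT = u.
h_2 = 4u²v + 2uvw + 15u - 4vw + 3/2v - 10w - 31/2, LT = u²v.

S(h_1,h_2): lcm = u²v. S = -3/2uvw - uv - 15/4u + vw - ⅜v + 5/2w + 31/8.
  leading term uvw: subtract (-¾vw)·h_1 from -3/2uvw - uv - 15/4u + vw - ⅜v + 5/2w + 31/8 → -uv - 15/4u - 3/2vw² - ½vw - ⅜v + 5/2w + 31/8
  leading term uv: subtract (-½v)·h_1 from -uv - 15/4u - 3/2vw² - ½vw - ⅜v + 5/2w + 31/8 → -15/4u - 3/2vw² - 3/2vw - 11/8v + 5/2w + 31/8
  leading term u: subtract (-15/8)·h_1 from -15/4u - 3/2vw² - 3/2vw - 11/8v + 5/2w + 31/8 → -3/2vw² - 3/2vw - 11/8v - 5/4w + ⅛
  leading term vw²: no divisor's leading term divides it; move -3/2vw² to the remainder.
  leading term vw: no divisor's leading term divides it; move -3/2vw to the remainder.
  leading term v: no divisor's leading term divides it; move -11/8v to the remainder.
  leading term w: no divisor's leading term divides it; move -5/4w to the remainder.
  leading term 1: no divisor's leading term divides it; move ⅛ to the remainder.
  remainder -3/2vw² - 3/2vw - 11/8v - 5/4w + ⅛ ≠ 0; add k_3 = -3/2vw² - 3/2vw - 11/8v - 5/4w + ⅛ to the basis.

The other S-polynomials (S(h_1,k_3), S(h_2,k_3)) all reduce to 0 modulo the current basis, so we have a Gröbner basis.
Inter-reduce: drop elements whose leading term is divisible by another's, tail-reduce, and make monic.
Reduced Gröbner basis: {u - w - 1, vw² + vw + 11/12v + ⅚w - 1/12}.

Since the reduced bases disagree, the two ideals are not the same.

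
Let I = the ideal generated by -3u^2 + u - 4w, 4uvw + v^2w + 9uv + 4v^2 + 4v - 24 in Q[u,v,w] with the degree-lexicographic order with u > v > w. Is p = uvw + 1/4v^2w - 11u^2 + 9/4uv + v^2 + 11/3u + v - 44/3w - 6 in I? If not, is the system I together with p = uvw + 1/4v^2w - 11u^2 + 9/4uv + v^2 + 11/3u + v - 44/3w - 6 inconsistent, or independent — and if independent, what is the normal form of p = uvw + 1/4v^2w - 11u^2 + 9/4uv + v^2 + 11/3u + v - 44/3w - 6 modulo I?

First compute the reduced Gröbner basis of I by Buchberger's algorithm.
f_1 = -3u^2 + u - 4w, LT = u^2.
f_2 = 4uvw + v^2w + 9uv + 4v^2 + 4v - 24, LT = uvw.

S(f_1,f_2): lcm = u^2vw. S = -1/4uv^2w - 9/4u^2v - uv^2 - 1/3uvw + 4/3vw^2 - uv + 6u.
  leading term uv^2w: subtract (-1/16v)·f_2 from -1/4uv^2w - 9/4u^2v - uv^2 - 1/3uvw + 4/3vw^2 - uv + 6u → 1/16v^3w - 9/4u^2v - 7/16uv^2 - 1/3uvw + 1/4v^3 + 4/3vw^2 - uv + 1/4v^2 + 6u - 3/2v
  leading term v^3w: no divisor's leading term divides it; move 1/16v^3w to the remainder.
  leading term u^2v: subtract (3/4v)·f_1 from -9/4u^2v - 7/16uv^2 - 1/3uvw + 1/4v^3 + 4/3vw^2 - uv + 1/4v^2 + 6u - 3/2v → -7/16uv^2 - 1/3uvw + 1/4v^3 + 4/3vw^2 - 7/4uv + 1/4v^2 + 3vw + 6u - 3/2v
  leading term uv^2: no divisor's leading term divides it; move -7/16uv^2 to the remainder.
  leading term uvw: subtract (-1/12)·f_2 from -1/3uvw + 1/4v^3 + 4/3vw^2 - 7/4uv + 1/4v^2 + 3vw + 6u - 3/2v → 1/4v^3 + 1/12v^2w + 4/3vw^2 - uv + 7/12v^2 + 3vw + 6u - 7/6v - 2
  leading term v^3: no divisor's leading term divides it; move 1/4v^3 to the remainder.
  leading term v^2w: no divisor's leading term divides it; move 1/12v^2w to the remainder.
  leading term vw^2: no divisor's leading term divides it; move 4/3vw^2 to the remainder.
  leading term uv: no divisor's leading term divides it; move -uv to the remainder.
  leading term v^2: no divisor's leading term divides it; move 7/12v^2 to the remainder.
  leading term vw: no divisor's leading term divides it; move 3vw to the remainder.
  leading term u: no divisor's leading term divides it; move 6u to the remainder.
  leading term v: no divisor's leading term divides it; move -7/6v to the remainder.
  leading term 1: no divisor's leading term divides it; move -2 to the remainder.
  remainder 1/16v^3w - 7/16uv^2 + 1/4v^3 + 1/12v^2w + 4/3vw^2 - uv + 7/12v^2 + 3vw + 6u - 7/6v - 2 ≠ 0; add h_3 = 1/16v^3w - 7/16uv^2 + 1/4v^3 + 1/12v^2w + 4/3vw^2 - uv + 7/12v^2 + 3vw + 6u - 7/6v - 2 to the basis.

The other S-polynomials (S(f_1,h_3), S(f_2,h_3)) all reduce to 0 modulo the current basis, so we have a Gröbner basis.
Inter-reduce: drop elements whose leading term is divisible by another's, tail-reduce, and make monic.
Reduced Gröbner basis: {v^3w - 7uv^2 + 4v^3 + 4/3v^2w + 64/3vw^2 - 16uv + 28/3v^2 + 48vw + 96u - 56/3v - 32, uvw + 1/4v^2w + 9/4uv + v^2 + v - 6, u^2 - 1/3u + 4/3w}.
Label its elements g_1 = v^3w - 7uv^2 + 4v^3 + 4/3v^2w + 64/3vw^2 - 16uv + 28/3v^2 + 48vw + 96u - 56/3v - 32, g_2 = uvw + 1/4v^2w + 9/4uv + v^2 + v - 6, g_3 = u^2 - 1/3u + 4/3w.

Reduce p = uvw + 1/4v^2w - 11u^2 + 9/4uv + v^2 + 11/3u + v - 44/3w - 6 modulo G:
  leading term uvw: subtract (1)·g_2 from uvw + 1/4v^2w - 11u^2 + 9/4uv + v^2 + 11/3u + v - 44/3w - 6 → -11u^2 + 11/3u - 44/3w
  leading term u^2: subtract (-11)·g_3 from -11u^2 + 11/3u - 44/3w → 0
  normal form = 0.
Since the normal form is 0, p ∈ I.

The remainder on division by a Gröbner basis is unique — it is the normal form.

uvw + 1/4v^2w - 11u^2 + 9/4uv + v^2 + 11/3u + v - 44/3w - 6 lies in I (it reduces to 0).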